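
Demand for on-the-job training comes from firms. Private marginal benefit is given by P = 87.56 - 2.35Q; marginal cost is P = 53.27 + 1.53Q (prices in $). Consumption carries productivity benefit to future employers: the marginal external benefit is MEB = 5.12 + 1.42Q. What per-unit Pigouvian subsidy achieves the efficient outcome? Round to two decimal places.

Social marginal benefit = demand + MEB = 92.68 - 0.93Q.
Set SMB = MC: 92.68 - 0.93Q = 53.27 + 1.53Q → Q* = 16.0203.
The Pigouvian subsidy equals MEB at Q*: 5.12 + 1.42×16.0203 = 27.8688.

subsidy = $27.87 per unit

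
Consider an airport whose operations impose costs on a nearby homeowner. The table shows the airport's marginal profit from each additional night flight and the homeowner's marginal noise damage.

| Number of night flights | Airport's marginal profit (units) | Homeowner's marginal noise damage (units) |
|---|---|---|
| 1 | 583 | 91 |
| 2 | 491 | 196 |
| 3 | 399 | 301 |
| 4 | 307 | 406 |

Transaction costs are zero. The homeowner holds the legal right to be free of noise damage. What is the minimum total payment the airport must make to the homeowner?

Efficient level: marginal profit ≥ marginal noise damage through level 3, so k* = 3.
With the homeowner holding the right, the airport must at least compensate total damage at k*: 91 + 196 + 301 = 588.

588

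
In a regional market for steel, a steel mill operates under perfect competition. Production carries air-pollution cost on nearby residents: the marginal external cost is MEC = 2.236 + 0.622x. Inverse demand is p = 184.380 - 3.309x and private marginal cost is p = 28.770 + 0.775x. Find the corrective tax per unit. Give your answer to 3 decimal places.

Social marginal cost = private MC + MEC = 31.006 + 1.397x.
Set SMC = demand: 31.006 + 1.397x = 184.380 - 3.309x → x* = 32.5912.
The Pigouvian tax equals MEC at x*: 2.236 + 0.622×32.5912 = 22.5077.

tax = 22.508 per unit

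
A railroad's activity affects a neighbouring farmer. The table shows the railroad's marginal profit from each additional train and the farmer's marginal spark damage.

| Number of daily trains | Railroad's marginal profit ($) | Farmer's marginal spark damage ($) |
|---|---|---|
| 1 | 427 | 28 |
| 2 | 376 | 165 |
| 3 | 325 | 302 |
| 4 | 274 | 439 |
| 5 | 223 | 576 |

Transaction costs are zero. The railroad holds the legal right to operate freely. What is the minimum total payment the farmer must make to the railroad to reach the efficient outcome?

$497

Left alone the railroad would choose level 5 (marginal profit stays positive).
Efficient level: k* = 3 (marginal profit ≥ marginal spark damage through 3).
The farmer must at least cover the railroad's forgone profit from cutting 5→3: 274 + 223 = 497.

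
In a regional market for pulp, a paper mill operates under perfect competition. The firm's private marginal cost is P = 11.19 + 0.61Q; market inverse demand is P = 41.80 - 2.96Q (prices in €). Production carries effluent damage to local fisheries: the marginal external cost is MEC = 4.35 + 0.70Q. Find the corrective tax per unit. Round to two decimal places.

tax = €8.65 per unit

Social marginal cost = private MC + MEC = 15.54 + 1.31Q.
Set SMC = demand: 15.54 + 1.31Q = 41.80 - 2.96Q → Q* = 6.1499.
The Pigouvian tax equals MEC at Q*: 4.35 + 0.70×6.1499 = 8.6549.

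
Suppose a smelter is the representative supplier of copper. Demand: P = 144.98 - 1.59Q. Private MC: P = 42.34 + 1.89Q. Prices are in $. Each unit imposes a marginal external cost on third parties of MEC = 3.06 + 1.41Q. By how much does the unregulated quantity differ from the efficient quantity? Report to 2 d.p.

9.13 units

Market equilibrium (private): 42.34 + 1.89Q = 144.98 - 1.59Q → Q_m = 29.4943.
Social marginal cost = private MC + MEC = 45.40 + 3.30Q.
Set SMC = demand: 45.40 + 3.30Q = 144.98 - 1.59Q → Q* = 20.3640.
Gap = |29.4943 − 20.3640| = 9.1303.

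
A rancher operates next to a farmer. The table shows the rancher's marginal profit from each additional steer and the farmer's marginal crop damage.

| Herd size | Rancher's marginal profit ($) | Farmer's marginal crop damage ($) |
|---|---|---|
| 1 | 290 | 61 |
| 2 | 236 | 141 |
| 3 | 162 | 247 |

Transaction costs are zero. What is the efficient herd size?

Bargaining reaches the level where marginal profit last exceeds marginal crop damage.
That holds through level 2 (236 ≥ 141) but not at 3 (162 < 247).

2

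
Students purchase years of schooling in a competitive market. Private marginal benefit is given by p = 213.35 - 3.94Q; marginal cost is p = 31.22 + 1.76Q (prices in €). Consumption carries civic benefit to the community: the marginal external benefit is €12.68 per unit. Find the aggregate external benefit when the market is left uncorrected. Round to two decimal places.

€405.16

Market equilibrium (private): 31.22 + 1.76Q = 213.35 - 3.94Q → Q_m = 31.9526.
Total external benefit = MEB × Q_m = 12.68 × 31.9526 = 405.1590.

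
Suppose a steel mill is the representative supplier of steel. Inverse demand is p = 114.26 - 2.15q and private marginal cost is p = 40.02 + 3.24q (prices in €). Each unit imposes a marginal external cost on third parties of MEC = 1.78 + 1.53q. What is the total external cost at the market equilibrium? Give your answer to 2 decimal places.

Market equilibrium (private): 40.02 + 3.24q = 114.26 - 2.15q → q_m = 13.7737.
Total external cost = ∫₀^{q_m} (1.78 + 1.53q) dq = 1.78×13.7737 + ½×1.53×13.7737² = 169.6490.

€169.65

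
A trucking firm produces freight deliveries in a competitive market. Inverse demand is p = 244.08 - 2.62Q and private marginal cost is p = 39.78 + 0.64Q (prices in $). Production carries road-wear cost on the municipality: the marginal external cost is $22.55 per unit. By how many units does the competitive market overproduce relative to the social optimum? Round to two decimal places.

6.92 units

Market equilibrium (private): 39.78 + 0.64Q = 244.08 - 2.62Q → Q_m = 62.6687.
Social marginal cost = private MC + MEC = 62.33 + 0.64Q.
Set SMC = demand: 62.33 + 0.64Q = 244.08 - 2.62Q → Q* = 55.7515.
Gap = |62.6687 − 55.7515| = 6.9172.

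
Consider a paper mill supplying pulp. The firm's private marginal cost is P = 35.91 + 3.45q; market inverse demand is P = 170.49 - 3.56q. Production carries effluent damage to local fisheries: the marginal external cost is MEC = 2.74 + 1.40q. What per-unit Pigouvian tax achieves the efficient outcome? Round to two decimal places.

Social marginal cost = private MC + MEC = 38.65 + 4.85q.
Set SMC = demand: 38.65 + 4.85q = 170.49 - 3.56q → q* = 15.6766.
The Pigouvian tax equals MEC at q*: 2.74 + 1.40×15.6766 = 24.6872.

tax = 24.69 per unit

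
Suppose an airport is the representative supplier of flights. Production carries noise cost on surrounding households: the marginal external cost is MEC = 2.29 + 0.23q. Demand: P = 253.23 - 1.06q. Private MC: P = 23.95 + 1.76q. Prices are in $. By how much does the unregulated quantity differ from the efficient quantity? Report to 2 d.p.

6.88 units

Market equilibrium (private): 23.95 + 1.76q = 253.23 - 1.06q → q_m = 81.3050.
Social marginal cost = private MC + MEC = 26.24 + 1.99q.
Set SMC = demand: 26.24 + 1.99q = 253.23 - 1.06q → q* = 74.4230.
Gap = |81.3050 − 74.4230| = 6.8820.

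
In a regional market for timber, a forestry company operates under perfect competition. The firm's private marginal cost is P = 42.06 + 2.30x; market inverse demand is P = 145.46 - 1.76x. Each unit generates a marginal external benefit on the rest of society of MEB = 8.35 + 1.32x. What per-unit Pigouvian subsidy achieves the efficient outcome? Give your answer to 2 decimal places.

Social marginal cost = private MC − MEB = 33.71 + 0.98x.
Set SMC = demand: 33.71 + 0.98x = 145.46 - 1.76x → x* = 40.7847.
The Pigouvian subsidy equals MEB at x*: 8.35 + 1.32×40.7847 = 62.1858.

subsidy = 62.19 per unit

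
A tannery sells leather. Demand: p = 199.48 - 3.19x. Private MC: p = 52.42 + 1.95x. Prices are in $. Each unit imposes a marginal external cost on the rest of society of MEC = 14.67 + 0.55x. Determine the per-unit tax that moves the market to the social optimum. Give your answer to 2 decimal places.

Social marginal cost = private MC + MEC = 67.09 + 2.50x.
Set SMC = demand: 67.09 + 2.50x = 199.48 - 3.19x → x* = 23.2671.
The Pigouvian tax equals MEC at x*: 14.67 + 0.55×23.2671 = 27.4669.

tax = $27.47 per unit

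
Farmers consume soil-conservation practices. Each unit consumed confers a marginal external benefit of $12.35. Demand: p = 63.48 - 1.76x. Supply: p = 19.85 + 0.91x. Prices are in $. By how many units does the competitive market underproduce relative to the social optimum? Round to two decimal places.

Market equilibrium (private): 19.85 + 0.91x = 63.48 - 1.76x → x_m = 16.3408.
Social marginal benefit = demand + MEB = 75.83 - 1.76x.
Set SMB = MC: 75.83 - 1.76x = 19.85 + 0.91x → x* = 20.9663.
Gap = |16.3408 − 20.9663| = 4.6255.

4.63 units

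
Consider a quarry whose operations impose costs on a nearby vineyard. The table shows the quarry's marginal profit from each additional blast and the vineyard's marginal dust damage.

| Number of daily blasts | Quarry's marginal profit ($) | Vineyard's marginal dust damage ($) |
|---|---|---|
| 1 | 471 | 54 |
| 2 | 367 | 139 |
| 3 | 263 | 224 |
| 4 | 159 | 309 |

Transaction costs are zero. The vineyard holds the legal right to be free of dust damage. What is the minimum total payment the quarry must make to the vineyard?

Efficient level: marginal profit ≥ marginal dust damage through level 3, so k* = 3.
With the vineyard holding the right, the quarry must at least compensate total damage at k*: 54 + 139 + 224 = 417.

$417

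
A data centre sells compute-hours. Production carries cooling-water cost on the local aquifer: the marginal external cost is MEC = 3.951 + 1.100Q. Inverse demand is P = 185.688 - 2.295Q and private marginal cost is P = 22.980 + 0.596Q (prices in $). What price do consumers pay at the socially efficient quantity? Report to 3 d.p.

P = $94.396

Social marginal cost = private MC + MEC = 26.931 + 1.696Q.
Set SMC = demand: 26.931 + 1.696Q = 185.688 - 2.295Q → Q* = 39.7788.
Consumer price on the demand curve at Q*: 185.688 − 2.295×39.7788 = 94.3957.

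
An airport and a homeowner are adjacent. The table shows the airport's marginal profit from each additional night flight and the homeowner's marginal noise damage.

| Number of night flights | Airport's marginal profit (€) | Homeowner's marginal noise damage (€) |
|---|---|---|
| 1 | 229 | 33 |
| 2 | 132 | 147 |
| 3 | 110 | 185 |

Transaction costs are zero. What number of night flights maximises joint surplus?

Bargaining reaches the level where marginal profit last exceeds marginal noise damage.
That holds through level 1 (229 ≥ 33) but not at 2 (132 < 147).

1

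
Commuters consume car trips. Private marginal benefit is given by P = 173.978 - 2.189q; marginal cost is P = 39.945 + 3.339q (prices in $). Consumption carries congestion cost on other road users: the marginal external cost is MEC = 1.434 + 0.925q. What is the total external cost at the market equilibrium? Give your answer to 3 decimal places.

$306.663

Market equilibrium (private): 39.945 + 3.339q = 173.978 - 2.189q → q_m = 24.2462.
Total external cost = ∫₀^{q_m} (1.434 + 0.925q) dq = 1.434×24.2462 + ½×0.925×24.2462² = 306.6627.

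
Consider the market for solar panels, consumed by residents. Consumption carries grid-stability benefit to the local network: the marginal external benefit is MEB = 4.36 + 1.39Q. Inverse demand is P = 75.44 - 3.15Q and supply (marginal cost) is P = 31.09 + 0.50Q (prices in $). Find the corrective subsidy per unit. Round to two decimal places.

subsidy = $34.32 per unit

Social marginal benefit = demand + MEB = 79.80 - 1.76Q.
Set SMB = MC: 79.80 - 1.76Q = 31.09 + 0.50Q → Q* = 21.5531.
The Pigouvian subsidy equals MEB at Q*: 4.36 + 1.39×21.5531 = 34.3188.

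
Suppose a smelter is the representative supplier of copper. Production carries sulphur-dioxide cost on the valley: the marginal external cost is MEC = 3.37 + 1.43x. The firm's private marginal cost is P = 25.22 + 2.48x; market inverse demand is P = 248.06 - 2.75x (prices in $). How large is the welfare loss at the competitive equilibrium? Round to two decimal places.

DWL = $310.39

Market equilibrium (private): 25.22 + 2.48x = 248.06 - 2.75x → x_m = 42.6080.
Social marginal cost = private MC + MEC = 28.59 + 3.91x.
Set SMC = demand: 28.59 + 3.91x = 248.06 - 2.75x → x* = 32.9535.
The loss is the area between SMC and demand from x* to x_m; with linear curves that's a triangle of height MEC(x_m).
DWL = ½ × 9.6545 × 64.2995 = 310.3898.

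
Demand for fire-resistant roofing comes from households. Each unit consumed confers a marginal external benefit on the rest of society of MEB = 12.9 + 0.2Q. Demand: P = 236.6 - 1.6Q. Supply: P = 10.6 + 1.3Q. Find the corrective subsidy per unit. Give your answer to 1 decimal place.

subsidy = 30.6 per unit

Social marginal benefit = demand + MEB = 249.5 - 1.4Q.
Set SMB = MC: 249.5 - 1.4Q = 10.6 + 1.3Q → Q* = 88.4815.
The Pigouvian subsidy equals MEB at Q*: 12.9 + 0.2×88.4815 = 30.5963.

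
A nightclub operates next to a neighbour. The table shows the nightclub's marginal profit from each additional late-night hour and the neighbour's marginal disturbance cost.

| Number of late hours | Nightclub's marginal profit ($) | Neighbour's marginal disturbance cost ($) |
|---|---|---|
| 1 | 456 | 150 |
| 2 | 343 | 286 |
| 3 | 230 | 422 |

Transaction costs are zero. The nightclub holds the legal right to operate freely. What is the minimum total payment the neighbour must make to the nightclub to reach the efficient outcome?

Left alone the nightclub would choose level 3 (marginal profit stays positive).
Efficient level: k* = 2 (marginal profit ≥ marginal disturbance cost through 2).
The neighbour must at least cover the nightclub's forgone profit from cutting 3→2: 230 = 230.

$230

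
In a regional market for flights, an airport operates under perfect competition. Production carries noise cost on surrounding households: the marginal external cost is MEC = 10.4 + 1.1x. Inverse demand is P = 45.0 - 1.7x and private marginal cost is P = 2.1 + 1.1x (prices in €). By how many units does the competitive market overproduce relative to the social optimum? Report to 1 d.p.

Market equilibrium (private): 2.1 + 1.1x = 45.0 - 1.7x → x_m = 15.3214.
Social marginal cost = private MC + MEC = 12.5 + 2.2x.
Set SMC = demand: 12.5 + 2.2x = 45.0 - 1.7x → x* = 8.3333.
Gap = |15.3214 − 8.3333| = 6.9881.

7.0 units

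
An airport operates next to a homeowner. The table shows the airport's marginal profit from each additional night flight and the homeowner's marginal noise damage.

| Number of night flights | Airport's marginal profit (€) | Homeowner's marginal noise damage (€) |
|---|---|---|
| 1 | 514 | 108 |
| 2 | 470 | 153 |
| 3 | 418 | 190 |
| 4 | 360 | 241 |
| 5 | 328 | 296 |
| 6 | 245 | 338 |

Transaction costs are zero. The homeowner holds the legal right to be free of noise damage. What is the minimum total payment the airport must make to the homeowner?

€988

Efficient level: marginal profit ≥ marginal noise damage through level 5, so k* = 5.
With the homeowner holding the right, the airport must at least compensate total damage at k*: 108 + 153 + 190 + 241 + 296 = 988.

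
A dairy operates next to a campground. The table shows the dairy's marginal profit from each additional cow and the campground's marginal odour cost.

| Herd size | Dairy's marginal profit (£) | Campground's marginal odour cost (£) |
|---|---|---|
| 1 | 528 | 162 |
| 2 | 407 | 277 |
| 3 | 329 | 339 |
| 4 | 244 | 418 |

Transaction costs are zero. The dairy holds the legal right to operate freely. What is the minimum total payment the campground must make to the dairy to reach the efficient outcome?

Left alone the dairy would choose level 4 (marginal profit stays positive).
Efficient level: k* = 2 (marginal profit ≥ marginal odour cost through 2).
The campground must at least cover the dairy's forgone profit from cutting 4→2: 329 + 244 = 573.

£573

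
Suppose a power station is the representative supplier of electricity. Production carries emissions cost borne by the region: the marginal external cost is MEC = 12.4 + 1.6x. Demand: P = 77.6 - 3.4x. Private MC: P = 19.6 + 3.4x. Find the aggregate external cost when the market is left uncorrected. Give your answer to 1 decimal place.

164.0

Market equilibrium (private): 19.6 + 3.4x = 77.6 - 3.4x → x_m = 8.5294.
Total external cost = ∫₀^{x_m} (12.4 + 1.6x) dx = 12.4×8.5294 + ½×1.6×8.5294² = 163.9651.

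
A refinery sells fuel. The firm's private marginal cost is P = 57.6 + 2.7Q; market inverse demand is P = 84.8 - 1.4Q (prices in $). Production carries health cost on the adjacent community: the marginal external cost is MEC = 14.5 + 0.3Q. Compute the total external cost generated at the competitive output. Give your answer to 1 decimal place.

Market equilibrium (private): 57.6 + 2.7Q = 84.8 - 1.4Q → Q_m = 6.6341.
Total external cost = ∫₀^{Q_m} (14.5 + 0.3Q) dQ = 14.5×6.6341 + ½×0.3×6.6341² = 102.7961.

$102.8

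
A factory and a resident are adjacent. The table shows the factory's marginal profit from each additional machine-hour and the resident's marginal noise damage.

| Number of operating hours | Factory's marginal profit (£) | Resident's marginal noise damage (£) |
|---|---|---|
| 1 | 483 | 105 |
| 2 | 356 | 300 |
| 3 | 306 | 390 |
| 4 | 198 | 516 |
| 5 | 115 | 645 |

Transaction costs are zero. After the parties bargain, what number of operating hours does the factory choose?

2

Bargaining reaches the level where marginal profit last exceeds marginal noise damage.
That holds through level 2 (356 ≥ 300) but not at 3 (306 < 390).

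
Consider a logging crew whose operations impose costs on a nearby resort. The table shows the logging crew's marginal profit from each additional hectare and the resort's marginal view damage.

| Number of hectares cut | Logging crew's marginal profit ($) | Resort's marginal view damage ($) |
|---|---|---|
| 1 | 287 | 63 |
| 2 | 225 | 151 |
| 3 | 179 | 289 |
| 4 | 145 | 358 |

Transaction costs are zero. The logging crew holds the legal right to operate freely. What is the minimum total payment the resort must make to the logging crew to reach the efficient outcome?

$324

Left alone the logging crew would choose level 4 (marginal profit stays positive).
Efficient level: k* = 2 (marginal profit ≥ marginal view damage through 2).
The resort must at least cover the logging crew's forgone profit from cutting 4→2: 179 + 145 = 324.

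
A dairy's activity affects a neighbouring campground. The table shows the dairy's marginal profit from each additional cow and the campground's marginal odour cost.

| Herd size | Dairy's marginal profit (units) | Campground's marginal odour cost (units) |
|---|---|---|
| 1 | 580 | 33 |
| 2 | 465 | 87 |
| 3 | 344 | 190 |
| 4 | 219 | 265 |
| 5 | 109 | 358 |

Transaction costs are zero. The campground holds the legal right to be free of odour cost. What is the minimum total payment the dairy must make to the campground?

Efficient level: marginal profit ≥ marginal odour cost through level 3, so k* = 3.
With the campground holding the right, the dairy must at least compensate total damage at k*: 33 + 87 + 190 = 310.

310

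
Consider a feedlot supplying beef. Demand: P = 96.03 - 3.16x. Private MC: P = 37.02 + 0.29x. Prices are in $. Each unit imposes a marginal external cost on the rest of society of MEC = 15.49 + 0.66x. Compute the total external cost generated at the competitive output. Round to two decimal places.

$361.49

Market equilibrium (private): 37.02 + 0.29x = 96.03 - 3.16x → x_m = 17.1043.
Total external cost = ∫₀^{x_m} (15.49 + 0.66x) dx = 15.49×17.1043 + ½×0.66×17.1043² = 361.4894.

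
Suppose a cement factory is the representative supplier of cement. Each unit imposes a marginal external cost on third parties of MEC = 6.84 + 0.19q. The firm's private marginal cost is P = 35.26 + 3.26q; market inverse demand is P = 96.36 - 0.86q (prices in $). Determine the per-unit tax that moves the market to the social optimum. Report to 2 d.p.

tax = $9.23 per unit

Social marginal cost = private MC + MEC = 42.10 + 3.45q.
Set SMC = demand: 42.10 + 3.45q = 96.36 - 0.86q → q* = 12.5893.
The Pigouvian tax equals MEC at q*: 6.84 + 0.19×12.5893 = 9.2320.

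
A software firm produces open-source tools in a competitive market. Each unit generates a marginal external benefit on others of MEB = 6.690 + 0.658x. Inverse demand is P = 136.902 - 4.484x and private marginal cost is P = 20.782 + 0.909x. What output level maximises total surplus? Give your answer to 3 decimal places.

Social marginal cost = private MC − MEB = 14.092 + 0.251x.
Set SMC = demand: 14.092 + 0.251x = 136.902 - 4.484x → x* = 25.9366.

x* = 25.937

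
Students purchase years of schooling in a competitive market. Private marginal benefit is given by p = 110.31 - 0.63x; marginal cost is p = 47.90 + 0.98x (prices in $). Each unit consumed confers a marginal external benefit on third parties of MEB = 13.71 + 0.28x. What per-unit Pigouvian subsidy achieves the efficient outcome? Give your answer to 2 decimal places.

subsidy = $29.74 per unit

Social marginal benefit = demand + MEB = 124.02 - 0.35x.
Set SMB = MC: 124.02 - 0.35x = 47.90 + 0.98x → x* = 57.2331.
The Pigouvian subsidy equals MEB at x*: 13.71 + 0.28×57.2331 = 29.7353.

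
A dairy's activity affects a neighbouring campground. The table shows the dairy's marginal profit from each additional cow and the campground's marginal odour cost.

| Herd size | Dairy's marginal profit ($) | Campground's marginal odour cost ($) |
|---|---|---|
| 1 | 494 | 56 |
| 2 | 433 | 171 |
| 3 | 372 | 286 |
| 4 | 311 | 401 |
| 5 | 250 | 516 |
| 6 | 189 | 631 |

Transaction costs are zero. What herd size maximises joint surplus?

Bargaining reaches the level where marginal profit last exceeds marginal odour cost.
That holds through level 3 (372 ≥ 286) but not at 4 (311 < 401).

3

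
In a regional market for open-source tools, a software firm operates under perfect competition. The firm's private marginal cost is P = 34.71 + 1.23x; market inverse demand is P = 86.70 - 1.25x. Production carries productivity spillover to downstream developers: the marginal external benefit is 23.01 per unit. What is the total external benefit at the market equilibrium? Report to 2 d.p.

482.37

Market equilibrium (private): 34.71 + 1.23x = 86.70 - 1.25x → x_m = 20.9637.
Total external benefit = MEB × x_m = 23.01 × 20.9637 = 482.3747.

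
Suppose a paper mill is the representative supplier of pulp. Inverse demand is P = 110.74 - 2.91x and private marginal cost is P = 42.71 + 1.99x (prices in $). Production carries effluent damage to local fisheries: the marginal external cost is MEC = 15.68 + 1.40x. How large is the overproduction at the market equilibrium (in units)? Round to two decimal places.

5.57 units

Market equilibrium (private): 42.71 + 1.99x = 110.74 - 2.91x → x_m = 13.8837.
Social marginal cost = private MC + MEC = 58.39 + 3.39x.
Set SMC = demand: 58.39 + 3.39x = 110.74 - 2.91x → x* = 8.3095.
Gap = |13.8837 − 8.3095| = 5.5742.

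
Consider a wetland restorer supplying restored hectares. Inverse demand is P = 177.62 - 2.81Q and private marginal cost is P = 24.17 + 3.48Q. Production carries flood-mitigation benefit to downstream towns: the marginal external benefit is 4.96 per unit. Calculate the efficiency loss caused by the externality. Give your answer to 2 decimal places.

Market equilibrium (private): 24.17 + 3.48Q = 177.62 - 2.81Q → Q_m = 24.3959.
Social marginal cost = private MC − MEB = 19.21 + 3.48Q.
Set SMC = demand: 19.21 + 3.48Q = 177.62 - 2.81Q → Q* = 25.1844.
The welfare-loss triangle has base |Q_m − Q*| and height MEB(Q_m) (the vertical gap between SMC and demand is zero at Q* and MEB at Q_m).
DWL = ½ × 0.7885 × 4.9600 = 1.9555.

DWL = 1.96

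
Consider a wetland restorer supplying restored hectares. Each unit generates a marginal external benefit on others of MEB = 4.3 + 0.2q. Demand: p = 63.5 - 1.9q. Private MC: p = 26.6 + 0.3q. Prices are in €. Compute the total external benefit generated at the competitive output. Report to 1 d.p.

€100.3

Market equilibrium (private): 26.6 + 0.3q = 63.5 - 1.9q → q_m = 16.7727.
Total external benefit = ∫₀^{q_m} (4.3 + 0.2q) dq = 4.3×16.7727 + ½×0.2×16.7727² = 100.2550.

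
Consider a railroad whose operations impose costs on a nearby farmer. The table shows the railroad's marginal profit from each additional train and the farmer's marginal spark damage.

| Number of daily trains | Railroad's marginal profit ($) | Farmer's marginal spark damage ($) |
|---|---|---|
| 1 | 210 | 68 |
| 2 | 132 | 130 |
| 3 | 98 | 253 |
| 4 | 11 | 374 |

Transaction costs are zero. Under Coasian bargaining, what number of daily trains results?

2

Bargaining reaches the level where marginal profit last exceeds marginal spark damage.
That holds through level 2 (132 ≥ 130) but not at 3 (98 < 253).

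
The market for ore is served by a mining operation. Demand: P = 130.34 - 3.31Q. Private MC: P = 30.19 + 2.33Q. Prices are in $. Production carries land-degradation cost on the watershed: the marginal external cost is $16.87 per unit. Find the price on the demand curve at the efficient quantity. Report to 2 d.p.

P = $81.46

Social marginal cost = private MC + MEC = 47.06 + 2.33Q.
Set SMC = demand: 47.06 + 2.33Q = 130.34 - 3.31Q → Q* = 14.7660.
Consumer price on the demand curve at Q*: 130.34 − 3.31×14.7660 = 81.4645.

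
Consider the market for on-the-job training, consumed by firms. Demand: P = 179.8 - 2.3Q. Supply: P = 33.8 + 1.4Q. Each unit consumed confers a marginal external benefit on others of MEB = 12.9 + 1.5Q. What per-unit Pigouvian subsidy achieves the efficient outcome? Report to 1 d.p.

Social marginal benefit = demand + MEB = 192.7 - 0.8Q.
Set SMB = MC: 192.7 - 0.8Q = 33.8 + 1.4Q → Q* = 72.2273.
The Pigouvian subsidy equals MEB at Q*: 12.9 + 1.5×72.2273 = 121.2410.

subsidy = 121.2 per unit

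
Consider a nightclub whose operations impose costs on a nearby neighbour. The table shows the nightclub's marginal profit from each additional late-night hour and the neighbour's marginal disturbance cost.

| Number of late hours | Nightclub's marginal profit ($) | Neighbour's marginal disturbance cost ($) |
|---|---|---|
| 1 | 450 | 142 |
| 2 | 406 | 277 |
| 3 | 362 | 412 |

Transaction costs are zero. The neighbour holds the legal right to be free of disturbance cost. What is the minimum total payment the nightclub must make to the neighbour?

Efficient level: marginal profit ≥ marginal disturbance cost through level 2, so k* = 2.
With the neighbour holding the right, the nightclub must at least compensate total damage at k*: 142 + 277 = 419.

$419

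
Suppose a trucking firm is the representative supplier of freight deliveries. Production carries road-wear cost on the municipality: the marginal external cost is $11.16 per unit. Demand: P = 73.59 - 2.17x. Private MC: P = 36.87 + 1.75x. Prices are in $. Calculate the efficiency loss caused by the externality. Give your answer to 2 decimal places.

DWL = $15.89

Market equilibrium (private): 36.87 + 1.75x = 73.59 - 2.17x → x_m = 9.3673.
Social marginal cost = private MC + MEC = 48.03 + 1.75x.
Set SMC = demand: 48.03 + 1.75x = 73.59 - 2.17x → x* = 6.5204.
Between x* and x_m the wedge SMC − demand runs linearly from 0 to MEC(x_m), so the loss is a triangle.
DWL = ½ × 2.8469 × 11.1600 = 15.8857.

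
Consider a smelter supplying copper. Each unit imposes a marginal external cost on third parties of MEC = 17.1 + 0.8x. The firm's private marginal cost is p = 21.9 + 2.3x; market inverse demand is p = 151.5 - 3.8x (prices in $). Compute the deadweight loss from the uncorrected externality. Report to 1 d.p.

DWL = $84.2

Market equilibrium (private): 21.9 + 2.3x = 151.5 - 3.8x → x_m = 21.2459.
Social marginal cost = private MC + MEC = 39.0 + 3.1x.
Set SMC = demand: 39.0 + 3.1x = 151.5 - 3.8x → x* = 16.3043.
Height of the DWL triangle at x_m is SMC(x_m) − demand(x_m) = MEC(x_m) = 34.0967.
DWL = ½ × 4.9416 × 34.0967 = 84.2461.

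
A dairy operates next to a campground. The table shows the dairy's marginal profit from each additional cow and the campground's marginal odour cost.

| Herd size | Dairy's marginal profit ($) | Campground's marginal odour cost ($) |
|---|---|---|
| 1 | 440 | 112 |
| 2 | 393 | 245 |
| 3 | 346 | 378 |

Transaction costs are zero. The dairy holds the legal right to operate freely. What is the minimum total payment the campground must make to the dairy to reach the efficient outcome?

$346

Left alone the dairy would choose level 3 (marginal profit stays positive).
Efficient level: k* = 2 (marginal profit ≥ marginal odour cost through 2).
The campground must at least cover the dairy's forgone profit from cutting 3→2: 346 = 346.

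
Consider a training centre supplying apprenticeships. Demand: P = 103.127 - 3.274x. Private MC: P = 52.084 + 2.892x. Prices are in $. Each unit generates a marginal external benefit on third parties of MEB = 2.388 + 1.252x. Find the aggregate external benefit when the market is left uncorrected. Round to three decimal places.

Market equilibrium (private): 52.084 + 2.892x = 103.127 - 3.274x → x_m = 8.2781.
Total external benefit = ∫₀^{x_m} (2.388 + 1.252x) dx = 2.388×8.2781 + ½×1.252×8.2781² = 62.6660.

$62.666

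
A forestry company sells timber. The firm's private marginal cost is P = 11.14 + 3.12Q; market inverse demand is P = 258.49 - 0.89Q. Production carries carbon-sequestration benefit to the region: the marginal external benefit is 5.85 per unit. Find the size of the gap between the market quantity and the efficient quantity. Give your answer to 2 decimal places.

Market equilibrium (private): 11.14 + 3.12Q = 258.49 - 0.89Q → Q_m = 61.6833.
Social marginal cost = private MC − MEB = 5.29 + 3.12Q.
Set SMC = demand: 5.29 + 3.12Q = 258.49 - 0.89Q → Q* = 63.1421.
Gap = |61.6833 − 63.1421| = 1.4588.

1.46 units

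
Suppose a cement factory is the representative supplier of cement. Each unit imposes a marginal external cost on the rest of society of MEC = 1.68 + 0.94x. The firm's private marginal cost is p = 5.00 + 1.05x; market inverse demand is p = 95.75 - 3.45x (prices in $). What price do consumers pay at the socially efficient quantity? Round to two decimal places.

P = $39.26

Social marginal cost = private MC + MEC = 6.68 + 1.99x.
Set SMC = demand: 6.68 + 1.99x = 95.75 - 3.45x → x* = 16.3732.
Consumer price on the demand curve at x*: 95.75 − 3.45×16.3732 = 39.2625.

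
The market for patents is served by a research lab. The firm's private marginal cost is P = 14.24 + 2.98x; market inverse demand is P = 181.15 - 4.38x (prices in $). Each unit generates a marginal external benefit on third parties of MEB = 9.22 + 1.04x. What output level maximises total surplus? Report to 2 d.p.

x* = 27.87

Social marginal cost = private MC − MEB = 5.02 + 1.94x.
Set SMC = demand: 5.02 + 1.94x = 181.15 - 4.38x → x* = 27.8687.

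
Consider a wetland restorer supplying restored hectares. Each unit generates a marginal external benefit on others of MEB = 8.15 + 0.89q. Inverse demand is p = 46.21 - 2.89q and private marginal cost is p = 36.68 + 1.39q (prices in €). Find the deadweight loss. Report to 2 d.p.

DWL = €15.14

Market equilibrium (private): 36.68 + 1.39q = 46.21 - 2.89q → q_m = 2.2266.
Social marginal cost = private MC − MEB = 28.53 + 0.50q.
Set SMC = demand: 28.53 + 0.50q = 46.21 - 2.89q → q* = 5.2153.
The loss is the area between SMC and demand from q* to q_m; with linear curves that's a triangle of height MEB(q_m).
DWL = ½ × 2.9887 × 10.1317 = 15.1403.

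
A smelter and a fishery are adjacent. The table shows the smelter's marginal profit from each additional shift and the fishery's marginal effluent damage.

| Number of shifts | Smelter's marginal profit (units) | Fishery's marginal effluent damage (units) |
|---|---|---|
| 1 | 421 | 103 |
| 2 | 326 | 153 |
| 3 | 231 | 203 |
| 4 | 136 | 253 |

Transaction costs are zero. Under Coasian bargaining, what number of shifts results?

3

Bargaining reaches the level where marginal profit last exceeds marginal effluent damage.
That holds through level 3 (231 ≥ 203) but not at 4 (136 < 253).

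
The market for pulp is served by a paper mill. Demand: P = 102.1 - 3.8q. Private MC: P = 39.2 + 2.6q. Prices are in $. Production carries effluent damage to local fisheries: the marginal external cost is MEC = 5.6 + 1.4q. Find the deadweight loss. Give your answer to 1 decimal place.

DWL = $24.0

Market equilibrium (private): 39.2 + 2.6q = 102.1 - 3.8q → q_m = 9.8281.
Social marginal cost = private MC + MEC = 44.8 + 4.0q.
Set SMC = demand: 44.8 + 4.0q = 102.1 - 3.8q → q* = 7.3462.
The welfare-loss triangle has base |q_m − q*| and height MEC(q_m) (the vertical gap between SMC and demand is zero at q* and MEC at q_m).
DWL = ½ × 2.4819 × 19.3594 = 24.0240.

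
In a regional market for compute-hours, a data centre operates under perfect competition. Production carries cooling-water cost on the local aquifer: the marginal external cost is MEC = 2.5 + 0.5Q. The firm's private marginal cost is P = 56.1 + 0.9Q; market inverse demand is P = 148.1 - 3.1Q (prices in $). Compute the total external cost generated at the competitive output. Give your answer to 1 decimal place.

$189.8

Market equilibrium (private): 56.1 + 0.9Q = 148.1 - 3.1Q → Q_m = 23.0000.
Total external cost = ∫₀^{Q_m} (2.5 + 0.5Q) dQ = 2.5×23.0000 + ½×0.5×23.0000² = 189.7500.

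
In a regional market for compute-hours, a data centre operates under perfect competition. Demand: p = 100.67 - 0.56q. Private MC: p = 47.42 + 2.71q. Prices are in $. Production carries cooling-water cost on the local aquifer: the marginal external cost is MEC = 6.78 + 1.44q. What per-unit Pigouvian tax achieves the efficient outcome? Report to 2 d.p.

tax = $20.99 per unit

Social marginal cost = private MC + MEC = 54.20 + 4.15q.
Set SMC = demand: 54.20 + 4.15q = 100.67 - 0.56q → q* = 9.8662.
The Pigouvian tax equals MEC at q*: 6.78 + 1.44×9.8662 = 20.9873.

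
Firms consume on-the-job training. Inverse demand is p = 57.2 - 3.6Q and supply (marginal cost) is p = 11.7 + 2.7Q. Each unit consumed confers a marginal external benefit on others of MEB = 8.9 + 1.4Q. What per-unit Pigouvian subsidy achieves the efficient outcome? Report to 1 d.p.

subsidy = 24.4 per unit

Social marginal benefit = demand + MEB = 66.1 - 2.2Q.
Set SMB = MC: 66.1 - 2.2Q = 11.7 + 2.7Q → Q* = 11.1020.
The Pigouvian subsidy equals MEB at Q*: 8.9 + 1.4×11.1020 = 24.4428.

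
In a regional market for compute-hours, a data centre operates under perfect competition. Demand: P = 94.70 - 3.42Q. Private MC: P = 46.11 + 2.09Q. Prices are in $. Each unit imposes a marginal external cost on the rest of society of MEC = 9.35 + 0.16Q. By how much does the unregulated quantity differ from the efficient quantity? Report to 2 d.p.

Market equilibrium (private): 46.11 + 2.09Q = 94.70 - 3.42Q → Q_m = 8.8185.
Social marginal cost = private MC + MEC = 55.46 + 2.25Q.
Set SMC = demand: 55.46 + 2.25Q = 94.70 - 3.42Q → Q* = 6.9206.
Gap = |8.8185 − 6.9206| = 1.8979.

1.90 units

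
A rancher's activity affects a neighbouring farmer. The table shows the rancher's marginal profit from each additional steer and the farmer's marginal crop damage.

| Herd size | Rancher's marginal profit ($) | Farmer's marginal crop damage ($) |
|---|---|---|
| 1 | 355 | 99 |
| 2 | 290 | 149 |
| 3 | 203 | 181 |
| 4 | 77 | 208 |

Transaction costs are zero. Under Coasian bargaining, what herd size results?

3

Bargaining reaches the level where marginal profit last exceeds marginal crop damage.
That holds through level 3 (203 ≥ 181) but not at 4 (77 < 208).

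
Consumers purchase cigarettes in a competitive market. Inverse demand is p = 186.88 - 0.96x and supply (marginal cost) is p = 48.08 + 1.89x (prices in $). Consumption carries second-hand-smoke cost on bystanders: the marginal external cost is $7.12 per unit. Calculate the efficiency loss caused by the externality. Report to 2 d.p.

DWL = $8.89

Market equilibrium (private): 48.08 + 1.89x = 186.88 - 0.96x → x_m = 48.7018.
Social marginal benefit = demand − MEC = 179.76 - 0.96x.
Set SMB = MC: 179.76 - 0.96x = 48.08 + 1.89x → x* = 46.2035.
Between x* and x_m the wedge MC − SMB runs linearly from 0 to MEC(x_m), so the loss is a triangle.
DWL = ½ × 2.4983 × 7.1200 = 8.8939.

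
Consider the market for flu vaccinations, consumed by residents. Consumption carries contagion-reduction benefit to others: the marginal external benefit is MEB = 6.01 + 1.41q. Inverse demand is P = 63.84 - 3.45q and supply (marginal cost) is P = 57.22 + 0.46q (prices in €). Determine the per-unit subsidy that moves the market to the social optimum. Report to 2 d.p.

Social marginal benefit = demand + MEB = 69.85 - 2.04q.
Set SMB = MC: 69.85 - 2.04q = 57.22 + 0.46q → q* = 5.0520.
The Pigouvian subsidy equals MEB at q*: 6.01 + 1.41×5.0520 = 13.1333.

subsidy = €13.13 per unit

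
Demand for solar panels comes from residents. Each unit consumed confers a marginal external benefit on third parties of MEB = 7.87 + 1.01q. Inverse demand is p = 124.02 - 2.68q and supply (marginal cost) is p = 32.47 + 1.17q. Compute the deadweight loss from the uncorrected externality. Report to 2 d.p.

Market equilibrium (private): 32.47 + 1.17q = 124.02 - 2.68q → q_m = 23.7792.
Social marginal benefit = demand + MEB = 131.89 - 1.67q.
Set SMB = MC: 131.89 - 1.67q = 32.47 + 1.17q → q* = 35.0070.
The welfare-loss triangle has base |q_m − q*| and height MEB(q_m) (the vertical gap between SMB and MC is zero at q* and MEB at q_m).
DWL = ½ × 11.2278 × 31.8870 = 179.0104.

DWL = 179.01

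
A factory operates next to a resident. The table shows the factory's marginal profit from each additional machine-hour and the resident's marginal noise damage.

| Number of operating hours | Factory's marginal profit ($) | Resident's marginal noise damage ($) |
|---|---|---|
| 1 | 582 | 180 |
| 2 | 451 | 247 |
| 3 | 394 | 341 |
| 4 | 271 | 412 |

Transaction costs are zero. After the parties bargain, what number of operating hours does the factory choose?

Bargaining reaches the level where marginal profit last exceeds marginal noise damage.
That holds through level 3 (394 ≥ 341) but not at 4 (271 < 412).

3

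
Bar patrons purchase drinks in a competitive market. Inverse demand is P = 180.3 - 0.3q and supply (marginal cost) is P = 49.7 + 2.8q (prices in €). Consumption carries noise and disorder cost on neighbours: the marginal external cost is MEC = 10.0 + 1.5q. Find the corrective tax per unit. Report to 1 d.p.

Social marginal benefit = demand − MEC = 170.3 - 1.8q.
Set SMB = MC: 170.3 - 1.8q = 49.7 + 2.8q → q* = 26.2174.
The Pigouvian tax equals MEC at q*: 10.0 + 1.5×26.2174 = 49.3261.

tax = €49.3 per unit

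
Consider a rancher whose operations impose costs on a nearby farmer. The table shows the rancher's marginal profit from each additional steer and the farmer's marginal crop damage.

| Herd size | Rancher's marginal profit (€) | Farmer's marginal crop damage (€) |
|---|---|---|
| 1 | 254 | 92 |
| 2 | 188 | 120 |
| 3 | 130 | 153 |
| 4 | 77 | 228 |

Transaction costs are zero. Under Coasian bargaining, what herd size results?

Bargaining reaches the level where marginal profit last exceeds marginal crop damage.
That holds through level 2 (188 ≥ 120) but not at 3 (130 < 153).

2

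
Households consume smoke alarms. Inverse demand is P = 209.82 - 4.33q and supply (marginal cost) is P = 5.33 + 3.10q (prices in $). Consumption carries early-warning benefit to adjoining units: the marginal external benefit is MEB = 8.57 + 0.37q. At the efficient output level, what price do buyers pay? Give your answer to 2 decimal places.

Social marginal benefit = demand + MEB = 218.39 - 3.96q.
Set SMB = MC: 218.39 - 3.96q = 5.33 + 3.10q → q* = 30.1785.
Consumer price on the demand curve at q*: 209.82 − 4.33×30.1785 = 79.1471.

P = $79.15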